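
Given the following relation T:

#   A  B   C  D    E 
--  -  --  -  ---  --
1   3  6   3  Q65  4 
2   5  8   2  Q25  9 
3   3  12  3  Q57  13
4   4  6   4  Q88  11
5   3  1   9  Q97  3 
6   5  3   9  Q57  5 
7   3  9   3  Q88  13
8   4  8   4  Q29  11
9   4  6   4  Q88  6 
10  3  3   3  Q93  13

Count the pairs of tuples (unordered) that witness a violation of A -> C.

5

A=3: violating pairs (1,5), (3,5), (5,7), (5,10) — 4 pairs.
A=5: violating pairs (2,6) — 1 pair.
A=4: all 3 rows agree on C — 0 pairs.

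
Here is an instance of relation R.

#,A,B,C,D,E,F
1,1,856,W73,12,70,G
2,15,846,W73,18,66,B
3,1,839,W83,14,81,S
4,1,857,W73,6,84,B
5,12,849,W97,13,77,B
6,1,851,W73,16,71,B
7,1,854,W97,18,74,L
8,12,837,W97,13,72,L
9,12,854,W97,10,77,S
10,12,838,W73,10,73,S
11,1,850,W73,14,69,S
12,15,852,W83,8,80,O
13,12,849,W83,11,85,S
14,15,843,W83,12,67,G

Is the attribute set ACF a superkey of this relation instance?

No

Rows 4 and 6 have the same ACF value (A=1, C=W73, F=B) but are distinct tuples, so ACF does not determine every attribute — not a superkey.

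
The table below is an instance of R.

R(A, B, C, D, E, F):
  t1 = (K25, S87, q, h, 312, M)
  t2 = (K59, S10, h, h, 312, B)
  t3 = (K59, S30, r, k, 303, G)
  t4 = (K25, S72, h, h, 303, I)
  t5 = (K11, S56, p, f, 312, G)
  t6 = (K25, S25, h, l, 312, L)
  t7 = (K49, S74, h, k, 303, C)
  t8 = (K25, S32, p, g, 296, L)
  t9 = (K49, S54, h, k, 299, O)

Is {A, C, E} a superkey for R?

All 9 rows have distinct {A, C, E} values, so {A, C, E} → (all attributes) holds and {A, C, E} is a superkey.

Yes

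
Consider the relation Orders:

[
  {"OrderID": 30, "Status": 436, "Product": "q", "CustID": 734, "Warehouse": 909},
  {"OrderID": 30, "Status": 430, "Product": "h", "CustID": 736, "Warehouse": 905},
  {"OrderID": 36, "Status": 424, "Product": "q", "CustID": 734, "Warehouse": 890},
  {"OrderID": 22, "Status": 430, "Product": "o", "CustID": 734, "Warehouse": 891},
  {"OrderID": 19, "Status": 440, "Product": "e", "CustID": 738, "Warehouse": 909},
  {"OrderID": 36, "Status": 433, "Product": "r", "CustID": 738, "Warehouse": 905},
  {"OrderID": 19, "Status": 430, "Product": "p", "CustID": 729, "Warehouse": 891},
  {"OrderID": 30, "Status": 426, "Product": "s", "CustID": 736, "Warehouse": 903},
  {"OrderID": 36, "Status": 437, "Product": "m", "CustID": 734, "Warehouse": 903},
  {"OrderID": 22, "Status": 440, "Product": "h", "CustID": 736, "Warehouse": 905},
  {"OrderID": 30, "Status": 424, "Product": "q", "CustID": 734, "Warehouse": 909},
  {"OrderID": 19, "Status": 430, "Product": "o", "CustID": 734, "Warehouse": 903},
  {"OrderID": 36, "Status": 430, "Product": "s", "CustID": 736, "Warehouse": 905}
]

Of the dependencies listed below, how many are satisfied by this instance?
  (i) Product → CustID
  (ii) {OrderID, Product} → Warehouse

(i) Product → CustID: every LHS value maps to a single RHS value — holds.
(ii) {OrderID, Product} → Warehouse: every LHS value maps to a single RHS value — holds.
2 of the 2 dependencies hold.

2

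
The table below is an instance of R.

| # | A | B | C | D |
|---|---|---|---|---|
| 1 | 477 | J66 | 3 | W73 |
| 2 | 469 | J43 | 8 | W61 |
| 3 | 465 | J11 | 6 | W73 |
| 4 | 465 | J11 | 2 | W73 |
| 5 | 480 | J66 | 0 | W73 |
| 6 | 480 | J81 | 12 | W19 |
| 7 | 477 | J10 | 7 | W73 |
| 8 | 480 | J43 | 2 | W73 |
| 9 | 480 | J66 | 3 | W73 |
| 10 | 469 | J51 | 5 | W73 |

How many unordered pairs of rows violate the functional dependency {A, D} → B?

(A=477, D=W73): violating pairs (1,7) — 1 pair.
(A=465, D=W73): all 2 rows agree on B — 0 pairs.
(A=480, D=W73): violating pairs (5,8), (8,9) — 2 pairs.

3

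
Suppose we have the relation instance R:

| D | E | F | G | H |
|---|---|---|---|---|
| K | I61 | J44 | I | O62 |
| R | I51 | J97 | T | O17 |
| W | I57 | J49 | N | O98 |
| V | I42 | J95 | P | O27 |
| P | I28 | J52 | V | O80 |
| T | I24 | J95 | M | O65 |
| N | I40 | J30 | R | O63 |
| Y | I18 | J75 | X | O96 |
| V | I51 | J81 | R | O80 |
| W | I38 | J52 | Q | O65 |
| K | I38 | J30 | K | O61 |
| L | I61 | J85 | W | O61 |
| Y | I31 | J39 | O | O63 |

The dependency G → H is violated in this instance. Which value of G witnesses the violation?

G=I: 1 row → H = O62 ✓
G=T: 1 row → H = O17 ✓
G=N: 1 row → H = O98 ✓
G=P: 1 row → H = O27 ✓
G=V: 1 row → H = O80 ✓
G=M: 1 row → H = O65 ✓
G=R: 2 rows → H takes values {O63, O80} — violation
G=X: 1 row → H = O96 ✓
G=Q: 1 row → H = O65 ✓
G=K: 1 row → H = O61 ✓
G=W: 1 row → H = O61 ✓
G=O: 1 row → H = O63 ✓
The only G value with inconsistent H is G=R.

R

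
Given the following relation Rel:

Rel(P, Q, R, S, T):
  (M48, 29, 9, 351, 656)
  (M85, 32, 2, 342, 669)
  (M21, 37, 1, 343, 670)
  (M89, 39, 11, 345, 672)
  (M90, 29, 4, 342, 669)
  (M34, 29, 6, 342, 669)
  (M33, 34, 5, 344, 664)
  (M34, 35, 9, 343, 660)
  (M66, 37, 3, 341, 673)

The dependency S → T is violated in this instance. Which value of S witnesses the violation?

343

S=351: 1 row → T = 656 ✓
S=342: 3 rows → T = 669, 669, 669 ✓
S=343: 2 rows → T takes values {670, 660} — violation
S=345: 1 row → T = 672 ✓
S=344: 1 row → T = 664 ✓
S=341: 1 row → T = 673 ✓
The only S value with inconsistent T is S=343.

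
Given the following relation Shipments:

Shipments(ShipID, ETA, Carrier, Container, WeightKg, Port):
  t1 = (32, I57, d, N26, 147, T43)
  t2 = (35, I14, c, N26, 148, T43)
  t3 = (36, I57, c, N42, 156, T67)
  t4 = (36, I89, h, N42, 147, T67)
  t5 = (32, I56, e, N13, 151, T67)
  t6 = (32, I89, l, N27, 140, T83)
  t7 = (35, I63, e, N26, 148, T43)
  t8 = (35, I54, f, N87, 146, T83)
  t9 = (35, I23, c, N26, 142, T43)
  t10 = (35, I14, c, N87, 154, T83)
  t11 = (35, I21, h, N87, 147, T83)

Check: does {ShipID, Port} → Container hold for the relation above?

(ShipID=32, Port=T43): row 1 → Container = N26 ✓
(ShipID=35, Port=T43): rows 2, 7, 9 → Container = N26, N26, N26 ✓
(ShipID=36, Port=T67): rows 3, 4 → Container = N42, N42 ✓
(ShipID=32, Port=T67): row 5 → Container = N13 ✓
(ShipID=32, Port=T83): row 6 → Container = N27 ✓
(ShipID=35, Port=T83): rows 8, 10, 11 → Container = N87, N87, N87 ✓
Every {ShipID, Port} value is associated with a single Container value, so {ShipID, Port} → Container holds.

Yes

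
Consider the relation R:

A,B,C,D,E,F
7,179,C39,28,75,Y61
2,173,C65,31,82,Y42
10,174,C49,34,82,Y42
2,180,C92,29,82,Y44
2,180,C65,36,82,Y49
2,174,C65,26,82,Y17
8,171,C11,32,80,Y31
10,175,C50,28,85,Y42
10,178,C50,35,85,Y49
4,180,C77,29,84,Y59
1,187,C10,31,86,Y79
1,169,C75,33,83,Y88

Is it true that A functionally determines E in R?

A=7: 1 row → E = 75 ✓
A=2: 4 rows → E = 82, 82, 82, 82 ✓
A=10: 3 rows → E takes values {82, 85} — violation
A=8: 1 row → E = 80 ✓
A=4: 1 row → E = 84 ✓
A=1: 2 rows → E takes values {86, 83} — violation
Two rows agree on A but differ on E, so A -> E does not hold.

No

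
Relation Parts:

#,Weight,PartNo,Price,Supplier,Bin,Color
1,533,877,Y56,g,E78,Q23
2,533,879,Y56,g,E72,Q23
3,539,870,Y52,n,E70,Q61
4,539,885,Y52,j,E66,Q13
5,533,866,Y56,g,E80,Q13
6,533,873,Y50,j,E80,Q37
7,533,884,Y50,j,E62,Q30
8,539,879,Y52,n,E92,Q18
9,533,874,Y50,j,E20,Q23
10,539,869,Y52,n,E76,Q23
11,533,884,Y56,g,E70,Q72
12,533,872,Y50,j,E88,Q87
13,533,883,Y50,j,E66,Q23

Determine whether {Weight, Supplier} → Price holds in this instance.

Yes

(Weight=533, Supplier=g): rows 1, 2, 5, 11 → Price = Y56, Y56, Y56, Y56 ✓
(Weight=539, Supplier=n): rows 3, 8, 10 → Price = Y52, Y52, Y52 ✓
(Weight=539, Supplier=j): row 4 → Price = Y52 ✓
(Weight=533, Supplier=j): rows 6, 7, 9, 12, 13 → Price = Y50, Y50, Y50, Y50, Y50 ✓
Every {Weight, Supplier} value is associated with a single Price value, so {Weight, Supplier} → Price holds.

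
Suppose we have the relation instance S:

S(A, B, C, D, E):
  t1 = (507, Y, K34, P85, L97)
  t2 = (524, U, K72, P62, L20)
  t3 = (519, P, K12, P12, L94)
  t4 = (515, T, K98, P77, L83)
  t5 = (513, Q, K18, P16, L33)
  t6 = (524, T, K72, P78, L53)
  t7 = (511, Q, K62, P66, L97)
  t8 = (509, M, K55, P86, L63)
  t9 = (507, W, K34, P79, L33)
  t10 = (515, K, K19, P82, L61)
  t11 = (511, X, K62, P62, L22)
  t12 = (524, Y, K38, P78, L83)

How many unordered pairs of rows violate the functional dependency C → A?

C=K34: all 2 rows agree on A — 0 pairs.
C=K72: all 2 rows agree on A — 0 pairs.
C=K62: all 2 rows agree on A — 0 pairs.

0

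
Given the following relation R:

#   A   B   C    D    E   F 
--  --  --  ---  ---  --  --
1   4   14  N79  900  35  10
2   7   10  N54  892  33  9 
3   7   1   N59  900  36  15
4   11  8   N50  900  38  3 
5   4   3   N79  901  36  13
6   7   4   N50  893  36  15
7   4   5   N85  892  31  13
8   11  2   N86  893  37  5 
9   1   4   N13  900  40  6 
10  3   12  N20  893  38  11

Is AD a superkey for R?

All 10 rows have distinct AD values, so AD → (all attributes) holds and AD is a superkey.

Yes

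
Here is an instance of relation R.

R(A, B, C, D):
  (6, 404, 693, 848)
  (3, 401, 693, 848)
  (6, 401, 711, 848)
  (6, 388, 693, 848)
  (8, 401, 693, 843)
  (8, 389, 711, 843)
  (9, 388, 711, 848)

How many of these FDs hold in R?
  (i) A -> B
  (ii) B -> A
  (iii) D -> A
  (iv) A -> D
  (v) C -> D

(i) A -> B: A=6: 3 rows → B takes values {404, 401, 388} — violation; A=8: 2 rows → B takes values {401, 389} — violation — fails.
(ii) B -> A: B=401: 3 rows → A takes values {3, 6, 8} — violation; B=388: 2 rows → A takes values {6, 9} — violation — fails.
(iii) D -> A: D=848: 5 rows → A takes values {6, 3, 9} — violation — fails.
(iv) A -> D: every LHS value maps to a single RHS value — holds.
(v) C -> D: C=693: 4 rows → D takes values {848, 843} — violation; C=711: 3 rows → D takes values {848, 843} — violation — fails.
1 of the 5 dependencies holds.

1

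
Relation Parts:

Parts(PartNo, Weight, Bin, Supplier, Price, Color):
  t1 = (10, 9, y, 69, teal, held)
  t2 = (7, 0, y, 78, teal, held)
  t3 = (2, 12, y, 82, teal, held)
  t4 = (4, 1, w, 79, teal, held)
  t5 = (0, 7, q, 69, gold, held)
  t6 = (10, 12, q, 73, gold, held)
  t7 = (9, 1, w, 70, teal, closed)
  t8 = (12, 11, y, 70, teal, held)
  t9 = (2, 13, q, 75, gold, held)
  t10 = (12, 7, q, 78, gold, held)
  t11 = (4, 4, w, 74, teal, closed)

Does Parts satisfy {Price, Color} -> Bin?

No

(Price=teal, Color=held): rows 1, 2, 3, 4, 8 → Bin takes values {y, w} — violation
(Price=gold, Color=held): rows 5, 6, 9, 10 → Bin = q, q, q, q ✓
(Price=teal, Color=closed): rows 7, 11 → Bin = w, w ✓
Two rows agree on {Price, Color} but differ on Bin, so {Price, Color} -> Bin does not hold.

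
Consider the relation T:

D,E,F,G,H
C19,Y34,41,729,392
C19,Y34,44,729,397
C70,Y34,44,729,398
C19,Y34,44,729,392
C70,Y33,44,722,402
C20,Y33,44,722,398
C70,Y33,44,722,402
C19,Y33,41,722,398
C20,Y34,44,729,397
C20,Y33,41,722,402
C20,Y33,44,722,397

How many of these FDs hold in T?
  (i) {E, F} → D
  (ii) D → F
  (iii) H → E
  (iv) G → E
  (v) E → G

2

(i) {E, F} → D: (E=Y34, F=44): 4 rows → D takes values {C19, C70, C20} — violation; (E=Y33, F=44): 4 rows → D takes values {C70, C20} — violation; (E=Y33, F=41): 2 rows → D takes values {C19, C20} — violation — fails.
(ii) D → F: D=C19: 4 rows → F takes values {41, 44} — violation; D=C20: 4 rows → F takes values {44, 41} — violation — fails.
(iii) H → E: H=397: 3 rows → E takes values {Y34, Y33} — violation; H=398: 3 rows → E takes values {Y34, Y33} — violation — fails.
(iv) G → E: every LHS value maps to a single RHS value — holds.
(v) E → G: every LHS value maps to a single RHS value — holds.
2 of the 5 dependencies hold.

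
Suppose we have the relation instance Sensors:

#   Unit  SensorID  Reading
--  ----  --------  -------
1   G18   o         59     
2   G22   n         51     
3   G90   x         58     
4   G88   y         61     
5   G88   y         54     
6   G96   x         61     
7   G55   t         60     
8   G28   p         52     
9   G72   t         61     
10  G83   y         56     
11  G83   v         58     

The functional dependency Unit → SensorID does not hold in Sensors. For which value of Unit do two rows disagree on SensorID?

G83

Unit=G18: row 1 → SensorID = o ✓
Unit=G22: row 2 → SensorID = n ✓
Unit=G90: row 3 → SensorID = x ✓
Unit=G88: rows 4, 5 → SensorID = y, y ✓
Unit=G96: row 6 → SensorID = x ✓
Unit=G55: row 7 → SensorID = t ✓
Unit=G28: row 8 → SensorID = p ✓
Unit=G72: row 9 → SensorID = t ✓
Unit=G83: rows 10, 11 → SensorID takes values {y, v} — violation
The only Unit value with inconsistent SensorID is Unit=G83.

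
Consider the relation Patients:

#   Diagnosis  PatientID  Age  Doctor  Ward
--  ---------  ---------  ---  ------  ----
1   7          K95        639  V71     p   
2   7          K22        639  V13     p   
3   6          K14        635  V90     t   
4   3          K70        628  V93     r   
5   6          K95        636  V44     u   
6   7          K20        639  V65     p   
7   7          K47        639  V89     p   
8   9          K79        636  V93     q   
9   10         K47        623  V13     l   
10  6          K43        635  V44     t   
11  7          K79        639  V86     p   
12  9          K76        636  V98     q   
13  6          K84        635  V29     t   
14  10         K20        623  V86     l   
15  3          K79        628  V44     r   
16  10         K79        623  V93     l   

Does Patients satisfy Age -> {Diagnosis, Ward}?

Age=639: rows 1, 2, 6, 7, 11 → {Diagnosis,Ward} = (7, p), (7, p), (7, p), (7, p), (7, p) ✓
Age=635: rows 3, 10, 13 → {Diagnosis,Ward} = (6, t), (6, t), (6, t) ✓
Age=628: rows 4, 15 → {Diagnosis,Ward} = (3, r), (3, r) ✓
Age=636: rows 5, 8, 12 → {Diagnosis,Ward} takes values {(6, u), (9, q)} — violation
Age=623: rows 9, 14, 16 → {Diagnosis,Ward} = (10, l), (10, l), (10, l) ✓
Two rows agree on Age but differ on {Diagnosis, Ward}, so Age -> {Diagnosis, Ward} does not hold.

No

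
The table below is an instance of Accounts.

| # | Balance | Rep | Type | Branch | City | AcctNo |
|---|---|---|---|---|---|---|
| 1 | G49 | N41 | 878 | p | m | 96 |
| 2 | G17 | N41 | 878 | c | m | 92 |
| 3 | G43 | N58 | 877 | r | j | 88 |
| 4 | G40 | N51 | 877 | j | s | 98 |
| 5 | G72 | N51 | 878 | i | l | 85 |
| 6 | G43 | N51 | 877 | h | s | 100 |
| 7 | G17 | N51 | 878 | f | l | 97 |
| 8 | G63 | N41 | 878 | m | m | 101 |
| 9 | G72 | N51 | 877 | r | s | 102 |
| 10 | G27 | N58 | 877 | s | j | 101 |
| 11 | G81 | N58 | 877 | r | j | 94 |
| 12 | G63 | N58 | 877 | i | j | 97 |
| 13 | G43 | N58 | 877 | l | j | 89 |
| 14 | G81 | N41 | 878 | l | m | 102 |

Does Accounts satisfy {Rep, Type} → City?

Yes

(Rep=N41, Type=878): rows 1, 2, 8, 14 → City = m, m, m, m ✓
(Rep=N58, Type=877): rows 3, 10, 11, 12, 13 → City = j, j, j, j, j ✓
(Rep=N51, Type=877): rows 4, 6, 9 → City = s, s, s ✓
(Rep=N51, Type=878): rows 5, 7 → City = l, l ✓
Every {Rep, Type} value is associated with a single City value, so {Rep, Type} → City holds.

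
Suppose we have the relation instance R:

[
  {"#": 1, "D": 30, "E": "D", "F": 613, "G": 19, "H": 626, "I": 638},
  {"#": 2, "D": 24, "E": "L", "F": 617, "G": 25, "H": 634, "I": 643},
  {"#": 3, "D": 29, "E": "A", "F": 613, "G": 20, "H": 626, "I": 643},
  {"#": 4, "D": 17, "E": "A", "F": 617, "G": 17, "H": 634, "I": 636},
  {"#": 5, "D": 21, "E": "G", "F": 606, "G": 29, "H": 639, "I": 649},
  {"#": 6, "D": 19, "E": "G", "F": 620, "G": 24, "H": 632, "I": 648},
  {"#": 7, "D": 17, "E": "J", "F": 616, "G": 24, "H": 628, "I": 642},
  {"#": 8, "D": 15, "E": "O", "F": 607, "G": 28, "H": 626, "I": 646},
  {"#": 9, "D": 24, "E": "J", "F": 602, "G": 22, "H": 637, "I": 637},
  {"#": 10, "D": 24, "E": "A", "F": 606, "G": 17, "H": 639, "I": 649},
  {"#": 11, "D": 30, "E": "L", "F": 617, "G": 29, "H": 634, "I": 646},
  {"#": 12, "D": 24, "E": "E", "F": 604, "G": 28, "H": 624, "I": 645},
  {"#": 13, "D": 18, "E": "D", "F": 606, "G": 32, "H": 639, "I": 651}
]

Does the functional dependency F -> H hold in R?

Yes

F=613: rows 1, 3 → H = 626, 626 ✓
F=617: rows 2, 4, 11 → H = 634, 634, 634 ✓
F=606: rows 5, 10, 13 → H = 639, 639, 639 ✓
F=620: row 6 → H = 632 ✓
F=616: row 7 → H = 628 ✓
F=607: row 8 → H = 626 ✓
F=602: row 9 → H = 637 ✓
F=604: row 12 → H = 624 ✓
Every F value is associated with a single H value, so F -> H holds.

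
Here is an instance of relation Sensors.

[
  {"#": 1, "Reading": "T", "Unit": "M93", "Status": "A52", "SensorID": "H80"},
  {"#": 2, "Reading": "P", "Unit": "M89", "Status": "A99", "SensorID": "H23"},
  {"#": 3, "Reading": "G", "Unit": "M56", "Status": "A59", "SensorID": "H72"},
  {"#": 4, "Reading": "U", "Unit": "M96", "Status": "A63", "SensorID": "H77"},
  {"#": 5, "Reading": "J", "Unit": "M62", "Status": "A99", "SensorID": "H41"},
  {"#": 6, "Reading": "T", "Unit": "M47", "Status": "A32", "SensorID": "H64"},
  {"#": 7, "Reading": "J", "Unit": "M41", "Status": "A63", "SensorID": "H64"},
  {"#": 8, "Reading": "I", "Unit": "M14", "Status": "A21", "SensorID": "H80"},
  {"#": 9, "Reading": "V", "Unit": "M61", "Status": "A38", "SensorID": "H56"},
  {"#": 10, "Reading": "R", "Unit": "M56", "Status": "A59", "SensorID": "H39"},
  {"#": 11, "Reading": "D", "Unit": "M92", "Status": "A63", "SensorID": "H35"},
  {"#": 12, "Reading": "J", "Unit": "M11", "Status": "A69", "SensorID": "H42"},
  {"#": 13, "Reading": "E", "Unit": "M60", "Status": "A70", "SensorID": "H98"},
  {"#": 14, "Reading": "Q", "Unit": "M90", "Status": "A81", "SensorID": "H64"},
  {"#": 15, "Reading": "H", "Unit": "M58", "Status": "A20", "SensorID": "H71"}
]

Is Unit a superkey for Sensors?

No

Rows 3 and 10 have the same Unit value Unit=M56 but are distinct tuples, so Unit does not determine every attribute — not a superkey.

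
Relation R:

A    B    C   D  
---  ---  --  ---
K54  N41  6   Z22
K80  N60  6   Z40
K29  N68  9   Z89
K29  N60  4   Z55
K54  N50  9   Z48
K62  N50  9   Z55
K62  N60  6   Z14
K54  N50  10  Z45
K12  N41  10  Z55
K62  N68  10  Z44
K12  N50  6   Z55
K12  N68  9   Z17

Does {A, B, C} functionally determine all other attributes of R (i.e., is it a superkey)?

All 12 rows have distinct {A, B, C} values, so {A, B, C} → (all attributes) holds and {A, B, C} is a superkey.

Yes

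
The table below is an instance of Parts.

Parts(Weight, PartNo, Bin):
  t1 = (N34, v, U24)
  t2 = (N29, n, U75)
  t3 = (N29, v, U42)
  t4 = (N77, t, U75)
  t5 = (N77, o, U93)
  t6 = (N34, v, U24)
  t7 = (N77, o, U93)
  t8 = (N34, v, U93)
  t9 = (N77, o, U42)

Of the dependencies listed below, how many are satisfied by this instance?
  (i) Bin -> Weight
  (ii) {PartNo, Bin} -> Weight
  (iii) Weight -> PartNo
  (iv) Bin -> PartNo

(i) Bin -> Weight: Bin=U75: rows 2, 4 → Weight takes values {N29, N77} — violation; Bin=U42: rows 3, 9 → Weight takes values {N29, N77} — violation; Bin=U93: rows 5, 7, 8 → Weight takes values {N77, N34} — violation — fails.
(ii) {PartNo, Bin} -> Weight: every LHS value maps to a single RHS value — holds.
(iii) Weight -> PartNo: Weight=N29: rows 2, 3 → PartNo takes values {n, v} — violation; Weight=N77: rows 4, 5, 7, 9 → PartNo takes values {t, o} — violation — fails.
(iv) Bin -> PartNo: Bin=U75: rows 2, 4 → PartNo takes values {n, t} — violation; Bin=U42: rows 3, 9 → PartNo takes values {v, o} — violation; Bin=U93: rows 5, 7, 8 → PartNo takes values {o, v} — violation — fails.
1 of the 4 dependencies holds.

1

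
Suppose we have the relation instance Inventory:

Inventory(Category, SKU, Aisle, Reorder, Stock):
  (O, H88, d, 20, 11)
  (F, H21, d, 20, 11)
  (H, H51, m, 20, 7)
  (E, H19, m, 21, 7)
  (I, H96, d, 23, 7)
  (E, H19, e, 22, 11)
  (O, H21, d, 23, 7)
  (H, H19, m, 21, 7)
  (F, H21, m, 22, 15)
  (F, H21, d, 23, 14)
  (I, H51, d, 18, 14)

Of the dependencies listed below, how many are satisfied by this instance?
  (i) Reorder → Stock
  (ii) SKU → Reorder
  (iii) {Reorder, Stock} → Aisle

(i) Reorder → Stock: Reorder=20: 3 rows → Stock takes values {11, 7} — violation; Reorder=23: 3 rows → Stock takes values {7, 14} — violation; Reorder=22: 2 rows → Stock takes values {11, 15} — violation — fails.
(ii) SKU → Reorder: SKU=H21: 4 rows → Reorder takes values {20, 23, 22} — violation; SKU=H51: 2 rows → Reorder takes values {20, 18} — violation; SKU=H19: 3 rows → Reorder takes values {21, 22} — violation — fails.
(iii) {Reorder, Stock} → Aisle: every LHS value maps to a single RHS value — holds.
1 of the 3 dependencies holds.

1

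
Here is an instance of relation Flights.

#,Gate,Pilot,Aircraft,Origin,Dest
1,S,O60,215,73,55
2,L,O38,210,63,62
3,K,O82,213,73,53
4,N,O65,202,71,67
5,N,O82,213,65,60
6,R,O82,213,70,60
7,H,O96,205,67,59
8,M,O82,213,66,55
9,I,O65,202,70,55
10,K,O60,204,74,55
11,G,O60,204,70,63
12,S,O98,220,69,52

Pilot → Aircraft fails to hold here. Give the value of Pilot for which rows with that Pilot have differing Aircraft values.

O60

Pilot=O60: rows 1, 10, 11 → Aircraft takes values {215, 204} — violation
Pilot=O38: row 2 → Aircraft = 210 ✓
Pilot=O82: rows 3, 5, 6, 8 → Aircraft = 213, 213, 213, 213 ✓
Pilot=O65: rows 4, 9 → Aircraft = 202, 202 ✓
Pilot=O96: row 7 → Aircraft = 205 ✓
Pilot=O98: row 12 → Aircraft = 220 ✓
The only Pilot value with inconsistent Aircraft is Pilot=O60.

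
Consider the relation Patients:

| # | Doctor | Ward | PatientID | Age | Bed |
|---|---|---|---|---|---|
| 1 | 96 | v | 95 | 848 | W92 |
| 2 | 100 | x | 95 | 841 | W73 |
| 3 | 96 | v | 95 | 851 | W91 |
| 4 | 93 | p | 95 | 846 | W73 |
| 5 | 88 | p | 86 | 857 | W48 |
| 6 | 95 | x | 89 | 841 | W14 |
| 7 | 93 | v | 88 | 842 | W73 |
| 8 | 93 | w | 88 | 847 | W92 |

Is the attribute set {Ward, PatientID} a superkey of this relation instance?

No

Rows 1 and 3 have the same {Ward, PatientID} value (Ward=v, PatientID=95) but are distinct tuples, so {Ward, PatientID} does not determine every attribute — not a superkey.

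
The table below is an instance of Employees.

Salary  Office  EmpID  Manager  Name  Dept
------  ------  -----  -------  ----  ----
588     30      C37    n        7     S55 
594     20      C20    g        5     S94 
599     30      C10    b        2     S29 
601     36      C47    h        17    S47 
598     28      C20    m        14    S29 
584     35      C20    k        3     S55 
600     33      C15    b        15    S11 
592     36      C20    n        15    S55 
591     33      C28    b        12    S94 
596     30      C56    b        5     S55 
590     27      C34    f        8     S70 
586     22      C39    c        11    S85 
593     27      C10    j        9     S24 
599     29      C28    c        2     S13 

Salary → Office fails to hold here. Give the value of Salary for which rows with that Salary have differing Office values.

Salary=588: 1 row → Office = 30 ✓
Salary=594: 1 row → Office = 20 ✓
Salary=599: 2 rows → Office takes values {30, 29} — violation
Salary=601: 1 row → Office = 36 ✓
Salary=598: 1 row → Office = 28 ✓
Salary=584: 1 row → Office = 35 ✓
Salary=600: 1 row → Office = 33 ✓
Salary=592: 1 row → Office = 36 ✓
Salary=591: 1 row → Office = 33 ✓
Salary=596: 1 row → Office = 30 ✓
Salary=590: 1 row → Office = 27 ✓
Salary=586: 1 row → Office = 22 ✓
Salary=593: 1 row → Office = 27 ✓
The only Salary value with inconsistent Office is Salary=599.

599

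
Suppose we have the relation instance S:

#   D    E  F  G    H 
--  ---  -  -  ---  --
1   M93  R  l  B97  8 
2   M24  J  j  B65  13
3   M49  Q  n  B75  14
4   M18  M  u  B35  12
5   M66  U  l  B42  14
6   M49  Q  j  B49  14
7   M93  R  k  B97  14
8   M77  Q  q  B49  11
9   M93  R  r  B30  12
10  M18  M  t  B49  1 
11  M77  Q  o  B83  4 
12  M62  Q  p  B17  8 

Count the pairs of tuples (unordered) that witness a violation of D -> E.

0

D=M93: all 3 rows agree on E — 0 pairs.
D=M49: all 2 rows agree on E — 0 pairs.
D=M18: all 2 rows agree on E — 0 pairs.
D=M77: all 2 rows agree on E — 0 pairs.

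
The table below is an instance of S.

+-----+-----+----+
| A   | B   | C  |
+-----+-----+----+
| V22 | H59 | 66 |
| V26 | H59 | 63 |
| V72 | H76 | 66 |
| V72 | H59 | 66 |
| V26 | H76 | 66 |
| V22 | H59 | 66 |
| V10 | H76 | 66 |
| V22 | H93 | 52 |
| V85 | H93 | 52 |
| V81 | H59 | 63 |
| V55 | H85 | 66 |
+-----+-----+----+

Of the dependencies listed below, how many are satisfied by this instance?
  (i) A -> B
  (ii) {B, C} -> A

(i) A -> B: A=V22: 3 rows → B takes values {H59, H93} — violation; A=V26: 2 rows → B takes values {H59, H76} — violation; A=V72: 2 rows → B takes values {H76, H59} — violation — fails.
(ii) {B, C} -> A: (B=H59, C=66): 3 rows → A takes values {V22, V72} — violation; (B=H59, C=63): 2 rows → A takes values {V26, V81} — violation; (B=H76, C=66): 3 rows → A takes values {V72, V26, V10} — violation; (B=H93, C=52): 2 rows → A takes values {V22, V85} — violation — fails.
None of the 2 dependencies hold.

0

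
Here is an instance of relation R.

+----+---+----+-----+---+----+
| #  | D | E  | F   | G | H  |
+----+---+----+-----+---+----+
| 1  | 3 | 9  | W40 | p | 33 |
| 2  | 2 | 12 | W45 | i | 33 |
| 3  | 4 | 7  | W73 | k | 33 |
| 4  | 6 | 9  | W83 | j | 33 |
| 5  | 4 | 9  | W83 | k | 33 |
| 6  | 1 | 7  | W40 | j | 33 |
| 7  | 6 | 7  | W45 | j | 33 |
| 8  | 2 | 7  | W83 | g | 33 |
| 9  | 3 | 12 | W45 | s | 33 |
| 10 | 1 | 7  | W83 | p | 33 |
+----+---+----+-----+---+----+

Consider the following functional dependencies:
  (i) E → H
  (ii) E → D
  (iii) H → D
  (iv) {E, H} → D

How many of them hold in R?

(i) E → H: every LHS value maps to a single RHS value — holds.
(ii) E → D: E=9: rows 1, 4, 5 → D takes values {3, 6, 4} — violation; E=12: rows 2, 9 → D takes values {2, 3} — violation; E=7: rows 3, 6, 7, 8, 10 → D takes values {4, 1, 6, 2} — violation — fails.
(iii) H → D: H=33: rows 1, 2, 3, 4, 5, 6, 7, 8, 9, 10 → D takes values {3, 2, 4, 6, 1} — violation — fails.
(iv) {E, H} → D: (E=9, H=33): rows 1, 4, 5 → D takes values {3, 6, 4} — violation; (E=12, H=33): rows 2, 9 → D takes values {2, 3} — violation; (E=7, H=33): rows 3, 6, 7, 8, 10 → D takes values {4, 1, 6, 2} — violation — fails.
1 of the 4 dependencies holds.

1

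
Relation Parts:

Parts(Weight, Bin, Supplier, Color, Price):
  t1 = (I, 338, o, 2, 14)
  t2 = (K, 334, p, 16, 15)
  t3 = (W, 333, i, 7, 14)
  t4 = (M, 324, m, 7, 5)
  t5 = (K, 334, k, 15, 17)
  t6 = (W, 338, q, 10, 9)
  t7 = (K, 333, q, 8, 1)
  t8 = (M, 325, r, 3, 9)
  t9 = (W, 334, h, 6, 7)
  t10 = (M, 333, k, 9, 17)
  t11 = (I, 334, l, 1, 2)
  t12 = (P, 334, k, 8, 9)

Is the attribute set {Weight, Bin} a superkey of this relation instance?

Rows 2 and 5 have the same {Weight, Bin} value (Weight=K, Bin=334) but are distinct tuples, so {Weight, Bin} does not determine every attribute — not a superkey.

No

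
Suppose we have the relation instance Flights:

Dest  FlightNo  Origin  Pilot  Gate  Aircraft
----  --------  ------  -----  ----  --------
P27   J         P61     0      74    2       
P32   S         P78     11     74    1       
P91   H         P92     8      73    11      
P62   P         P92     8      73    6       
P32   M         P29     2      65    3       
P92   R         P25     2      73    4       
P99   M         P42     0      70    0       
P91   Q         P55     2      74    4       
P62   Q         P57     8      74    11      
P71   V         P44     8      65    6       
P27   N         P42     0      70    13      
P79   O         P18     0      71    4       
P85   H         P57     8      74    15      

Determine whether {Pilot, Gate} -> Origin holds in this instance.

(Pilot=0, Gate=74): 1 row → Origin = P61 ✓
(Pilot=11, Gate=74): 1 row → Origin = P78 ✓
(Pilot=8, Gate=73): 2 rows → Origin = P92, P92 ✓
(Pilot=2, Gate=65): 1 row → Origin = P29 ✓
(Pilot=2, Gate=73): 1 row → Origin = P25 ✓
(Pilot=0, Gate=70): 2 rows → Origin = P42, P42 ✓
(Pilot=2, Gate=74): 1 row → Origin = P55 ✓
(Pilot=8, Gate=74): 2 rows → Origin = P57, P57 ✓
(Pilot=8, Gate=65): 1 row → Origin = P44 ✓
(Pilot=0, Gate=71): 1 row → Origin = P18 ✓
Every {Pilot, Gate} value is associated with a single Origin value, so {Pilot, Gate} -> Origin holds.

Yes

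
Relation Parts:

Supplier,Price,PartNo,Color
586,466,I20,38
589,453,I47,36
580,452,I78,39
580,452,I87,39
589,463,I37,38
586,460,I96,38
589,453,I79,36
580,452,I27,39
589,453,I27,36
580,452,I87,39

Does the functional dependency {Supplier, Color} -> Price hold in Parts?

(Supplier=586, Color=38): 2 rows → Price takes values {466, 460} — violation
(Supplier=589, Color=36): 3 rows → Price = 453, 453, 453 ✓
(Supplier=580, Color=39): 4 rows → Price = 452, 452, 452, 452 ✓
(Supplier=589, Color=38): 1 row → Price = 463 ✓
Two rows agree on {Supplier, Color} but differ on Price, so {Supplier, Color} -> Price does not hold.

No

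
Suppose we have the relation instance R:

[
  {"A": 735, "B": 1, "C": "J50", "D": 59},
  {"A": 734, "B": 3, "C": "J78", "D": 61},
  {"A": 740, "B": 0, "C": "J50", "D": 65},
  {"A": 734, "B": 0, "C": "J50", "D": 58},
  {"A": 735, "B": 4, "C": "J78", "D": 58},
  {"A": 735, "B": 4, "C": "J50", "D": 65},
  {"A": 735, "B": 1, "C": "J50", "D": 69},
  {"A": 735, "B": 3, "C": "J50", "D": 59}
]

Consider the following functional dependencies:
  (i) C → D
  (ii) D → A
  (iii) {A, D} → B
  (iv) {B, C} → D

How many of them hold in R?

(i) C → D: C=J50: 6 rows → D takes values {59, 65, 58, 69} — violation; C=J78: 2 rows → D takes values {61, 58} — violation — fails.
(ii) D → A: D=65: 2 rows → A takes values {740, 735} — violation; D=58: 2 rows → A takes values {734, 735} — violation — fails.
(iii) {A, D} → B: (A=735, D=59): 2 rows → B takes values {1, 3} — violation — fails.
(iv) {B, C} → D: (B=1, C=J50): 2 rows → D takes values {59, 69} — violation; (B=0, C=J50): 2 rows → D takes values {65, 58} — violation — fails.
None of the 4 dependencies hold.

0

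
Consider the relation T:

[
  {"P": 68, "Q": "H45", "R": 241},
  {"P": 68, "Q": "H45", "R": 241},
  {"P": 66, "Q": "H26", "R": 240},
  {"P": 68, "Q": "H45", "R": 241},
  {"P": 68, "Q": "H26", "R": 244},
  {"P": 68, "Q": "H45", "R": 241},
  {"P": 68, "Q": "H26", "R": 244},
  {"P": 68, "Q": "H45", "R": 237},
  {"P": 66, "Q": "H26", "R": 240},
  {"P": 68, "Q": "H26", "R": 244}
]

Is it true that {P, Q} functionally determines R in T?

No

(P=68, Q=H45): 5 rows → R takes values {241, 237} — violation
(P=66, Q=H26): 2 rows → R = 240, 240 ✓
(P=68, Q=H26): 3 rows → R = 244, 244, 244 ✓
Two rows agree on {P, Q} but differ on R, so {P, Q} → R does not hold.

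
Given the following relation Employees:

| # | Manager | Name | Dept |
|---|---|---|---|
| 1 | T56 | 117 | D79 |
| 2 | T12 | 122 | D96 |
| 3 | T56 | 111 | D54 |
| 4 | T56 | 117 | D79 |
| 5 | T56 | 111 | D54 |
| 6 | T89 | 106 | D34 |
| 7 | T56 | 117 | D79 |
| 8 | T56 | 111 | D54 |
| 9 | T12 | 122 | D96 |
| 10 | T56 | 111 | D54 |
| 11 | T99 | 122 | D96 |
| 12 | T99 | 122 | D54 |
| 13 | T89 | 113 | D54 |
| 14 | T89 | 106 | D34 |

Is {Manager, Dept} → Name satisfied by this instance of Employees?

Yes

(Manager=T56, Dept=D79): rows 1, 4, 7 → Name = 117, 117, 117 ✓
(Manager=T12, Dept=D96): rows 2, 9 → Name = 122, 122 ✓
(Manager=T56, Dept=D54): rows 3, 5, 8, 10 → Name = 111, 111, 111, 111 ✓
(Manager=T89, Dept=D34): rows 6, 14 → Name = 106, 106 ✓
(Manager=T99, Dept=D96): row 11 → Name = 122 ✓
(Manager=T99, Dept=D54): row 12 → Name = 122 ✓
(Manager=T89, Dept=D54): row 13 → Name = 113 ✓
Every {Manager, Dept} value is associated with a single Name value, so {Manager, Dept} → Name holds.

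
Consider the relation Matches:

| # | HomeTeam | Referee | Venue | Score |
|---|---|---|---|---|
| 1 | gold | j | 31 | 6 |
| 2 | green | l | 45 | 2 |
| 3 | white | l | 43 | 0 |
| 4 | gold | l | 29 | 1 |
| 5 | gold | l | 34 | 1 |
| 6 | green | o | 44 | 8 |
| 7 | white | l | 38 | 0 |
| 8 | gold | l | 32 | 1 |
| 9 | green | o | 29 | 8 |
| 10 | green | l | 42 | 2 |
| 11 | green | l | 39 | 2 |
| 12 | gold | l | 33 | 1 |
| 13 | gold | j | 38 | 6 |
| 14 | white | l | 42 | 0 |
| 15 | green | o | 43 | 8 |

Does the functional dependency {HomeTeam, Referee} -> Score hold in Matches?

Yes

(HomeTeam=gold, Referee=j): rows 1, 13 → Score = 6, 6 ✓
(HomeTeam=green, Referee=l): rows 2, 10, 11 → Score = 2, 2, 2 ✓
(HomeTeam=white, Referee=l): rows 3, 7, 14 → Score = 0, 0, 0 ✓
(HomeTeam=gold, Referee=l): rows 4, 5, 8, 12 → Score = 1, 1, 1, 1 ✓
(HomeTeam=green, Referee=o): rows 6, 9, 15 → Score = 8, 8, 8 ✓
Every {HomeTeam, Referee} value is associated with a single Score value, so {HomeTeam, Referee} -> Score holds.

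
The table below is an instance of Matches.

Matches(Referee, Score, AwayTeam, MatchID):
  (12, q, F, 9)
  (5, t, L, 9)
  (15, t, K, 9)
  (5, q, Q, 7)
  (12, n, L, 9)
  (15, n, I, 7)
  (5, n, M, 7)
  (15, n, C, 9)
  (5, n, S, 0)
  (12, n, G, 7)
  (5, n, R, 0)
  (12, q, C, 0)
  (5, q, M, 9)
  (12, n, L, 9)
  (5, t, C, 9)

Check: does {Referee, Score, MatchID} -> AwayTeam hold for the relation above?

(Referee=12, Score=q, MatchID=9): 1 row → AwayTeam = F ✓
(Referee=5, Score=t, MatchID=9): 2 rows → AwayTeam takes values {L, C} — violation
(Referee=15, Score=t, MatchID=9): 1 row → AwayTeam = K ✓
(Referee=5, Score=q, MatchID=7): 1 row → AwayTeam = Q ✓
(Referee=12, Score=n, MatchID=9): 2 rows → AwayTeam = L, L ✓
(Referee=15, Score=n, MatchID=7): 1 row → AwayTeam = I ✓
(Referee=5, Score=n, MatchID=7): 1 row → AwayTeam = M ✓
(Referee=15, Score=n, MatchID=9): 1 row → AwayTeam = C ✓
(Referee=5, Score=n, MatchID=0): 2 rows → AwayTeam takes values {S, R} — violation
(Referee=12, Score=n, MatchID=7): 1 row → AwayTeam = G ✓
(Referee=12, Score=q, MatchID=0): 1 row → AwayTeam = C ✓
(Referee=5, Score=q, MatchID=9): 1 row → AwayTeam = M ✓
Two rows agree on {Referee, Score, MatchID} but differ on AwayTeam, so {Referee, Score, MatchID} -> AwayTeam does not hold.

No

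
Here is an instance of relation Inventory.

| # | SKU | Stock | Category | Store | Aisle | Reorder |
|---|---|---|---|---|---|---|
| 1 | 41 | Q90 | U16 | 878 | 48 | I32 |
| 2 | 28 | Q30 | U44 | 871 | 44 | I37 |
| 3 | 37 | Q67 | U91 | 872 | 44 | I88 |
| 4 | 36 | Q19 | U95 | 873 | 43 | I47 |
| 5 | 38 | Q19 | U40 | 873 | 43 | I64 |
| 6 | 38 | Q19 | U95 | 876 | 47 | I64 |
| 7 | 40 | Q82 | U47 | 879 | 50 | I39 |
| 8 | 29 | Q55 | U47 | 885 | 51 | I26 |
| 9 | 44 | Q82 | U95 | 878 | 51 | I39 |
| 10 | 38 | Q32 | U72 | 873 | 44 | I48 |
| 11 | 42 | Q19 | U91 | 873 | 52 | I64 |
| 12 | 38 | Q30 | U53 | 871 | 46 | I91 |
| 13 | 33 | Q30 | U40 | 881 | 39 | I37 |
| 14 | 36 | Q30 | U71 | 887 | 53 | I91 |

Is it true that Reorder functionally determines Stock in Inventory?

Reorder=I32: row 1 → Stock = Q90 ✓
Reorder=I37: rows 2, 13 → Stock = Q30, Q30 ✓
Reorder=I88: row 3 → Stock = Q67 ✓
Reorder=I47: row 4 → Stock = Q19 ✓
Reorder=I64: rows 5, 6, 11 → Stock = Q19, Q19, Q19 ✓
Reorder=I39: rows 7, 9 → Stock = Q82, Q82 ✓
Reorder=I26: row 8 → Stock = Q55 ✓
Reorder=I48: row 10 → Stock = Q32 ✓
Reorder=I91: rows 12, 14 → Stock = Q30, Q30 ✓
Every Reorder value is associated with a single Stock value, so Reorder -> Stock holds.

Yes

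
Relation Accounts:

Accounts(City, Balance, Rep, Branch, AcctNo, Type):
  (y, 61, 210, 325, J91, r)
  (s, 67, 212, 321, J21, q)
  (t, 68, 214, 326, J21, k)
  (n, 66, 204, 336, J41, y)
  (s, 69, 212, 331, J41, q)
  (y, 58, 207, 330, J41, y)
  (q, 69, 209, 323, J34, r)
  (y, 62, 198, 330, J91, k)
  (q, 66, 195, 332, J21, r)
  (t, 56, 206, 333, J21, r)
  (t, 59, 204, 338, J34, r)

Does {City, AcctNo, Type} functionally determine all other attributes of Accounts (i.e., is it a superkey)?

All 11 rows have distinct {City, AcctNo, Type} values, so {City, AcctNo, Type} → (all attributes) holds and {City, AcctNo, Type} is a superkey.

Yes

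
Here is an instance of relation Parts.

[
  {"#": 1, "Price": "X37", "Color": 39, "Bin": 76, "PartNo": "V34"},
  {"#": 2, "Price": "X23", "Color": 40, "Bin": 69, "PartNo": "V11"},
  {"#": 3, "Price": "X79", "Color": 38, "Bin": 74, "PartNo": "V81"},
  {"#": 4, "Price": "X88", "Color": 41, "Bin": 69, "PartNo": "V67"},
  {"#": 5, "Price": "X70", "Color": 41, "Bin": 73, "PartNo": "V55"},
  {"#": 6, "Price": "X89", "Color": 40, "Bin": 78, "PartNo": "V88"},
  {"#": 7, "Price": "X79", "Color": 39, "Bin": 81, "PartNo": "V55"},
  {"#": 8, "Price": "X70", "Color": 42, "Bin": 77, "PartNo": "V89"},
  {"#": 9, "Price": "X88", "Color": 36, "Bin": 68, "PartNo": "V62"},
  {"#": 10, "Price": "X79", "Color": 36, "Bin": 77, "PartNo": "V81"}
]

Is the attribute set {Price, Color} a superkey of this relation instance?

All 10 rows have distinct {Price, Color} values, so {Price, Color} → (all attributes) holds and {Price, Color} is a superkey.

Yes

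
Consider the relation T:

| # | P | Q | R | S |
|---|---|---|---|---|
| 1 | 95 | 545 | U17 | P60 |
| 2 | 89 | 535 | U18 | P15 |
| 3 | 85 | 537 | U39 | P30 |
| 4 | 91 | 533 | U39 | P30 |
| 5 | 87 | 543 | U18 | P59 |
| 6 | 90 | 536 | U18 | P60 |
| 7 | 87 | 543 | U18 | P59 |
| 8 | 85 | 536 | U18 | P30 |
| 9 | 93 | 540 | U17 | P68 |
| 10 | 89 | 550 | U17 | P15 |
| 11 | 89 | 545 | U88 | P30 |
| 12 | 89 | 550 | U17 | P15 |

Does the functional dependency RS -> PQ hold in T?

No

(R=U17, S=P60): row 1 → {P,Q} = (95, 545) ✓
(R=U18, S=P15): row 2 → {P,Q} = (89, 535) ✓
(R=U39, S=P30): rows 3, 4 → {P,Q} takes values {(85, 537), (91, 533)} — violation
(R=U18, S=P59): rows 5, 7 → {P,Q} = (87, 543), (87, 543) ✓
(R=U18, S=P60): row 6 → {P,Q} = (90, 536) ✓
(R=U18, S=P30): row 8 → {P,Q} = (85, 536) ✓
(R=U17, S=P68): row 9 → {P,Q} = (93, 540) ✓
(R=U17, S=P15): rows 10, 12 → {P,Q} = (89, 550), (89, 550) ✓
(R=U88, S=P30): row 11 → {P,Q} = (89, 545) ✓
Two rows agree on RS but differ on PQ, so RS -> PQ does not hold.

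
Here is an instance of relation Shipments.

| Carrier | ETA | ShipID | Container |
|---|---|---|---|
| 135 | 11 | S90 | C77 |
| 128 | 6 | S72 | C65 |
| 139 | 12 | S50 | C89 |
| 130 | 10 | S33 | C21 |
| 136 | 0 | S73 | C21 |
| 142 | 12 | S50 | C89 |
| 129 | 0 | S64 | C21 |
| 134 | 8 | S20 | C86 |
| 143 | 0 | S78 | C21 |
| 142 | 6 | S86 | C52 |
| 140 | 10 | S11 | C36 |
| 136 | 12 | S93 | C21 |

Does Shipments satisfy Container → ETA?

Container=C77: 1 row → ETA = 11 ✓
Container=C65: 1 row → ETA = 6 ✓
Container=C89: 2 rows → ETA = 12, 12 ✓
Container=C21: 5 rows → ETA takes values {10, 0, 12} — violation
Container=C86: 1 row → ETA = 8 ✓
Container=C52: 1 row → ETA = 6 ✓
Container=C36: 1 row → ETA = 10 ✓
Two rows agree on Container but differ on ETA, so Container → ETA does not hold.

No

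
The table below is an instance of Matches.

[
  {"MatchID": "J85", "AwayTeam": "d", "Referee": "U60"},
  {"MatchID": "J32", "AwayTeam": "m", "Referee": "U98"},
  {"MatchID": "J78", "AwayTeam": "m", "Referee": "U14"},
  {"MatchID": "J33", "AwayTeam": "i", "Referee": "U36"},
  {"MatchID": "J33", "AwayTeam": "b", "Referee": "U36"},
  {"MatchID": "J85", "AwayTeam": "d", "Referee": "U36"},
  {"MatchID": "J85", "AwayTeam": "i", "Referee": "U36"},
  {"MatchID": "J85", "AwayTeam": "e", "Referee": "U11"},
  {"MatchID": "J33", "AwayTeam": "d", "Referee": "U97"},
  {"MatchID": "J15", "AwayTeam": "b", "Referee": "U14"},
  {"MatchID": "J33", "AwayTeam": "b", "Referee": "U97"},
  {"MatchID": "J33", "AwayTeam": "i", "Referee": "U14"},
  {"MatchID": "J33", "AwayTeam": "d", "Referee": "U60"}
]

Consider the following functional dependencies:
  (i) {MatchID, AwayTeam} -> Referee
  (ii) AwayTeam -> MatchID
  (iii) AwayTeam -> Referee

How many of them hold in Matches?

0

(i) {MatchID, AwayTeam} -> Referee: (MatchID=J85, AwayTeam=d): 2 rows → Referee takes values {U60, U36} — violation; (MatchID=J33, AwayTeam=i): 2 rows → Referee takes values {U36, U14} — violation; (MatchID=J33, AwayTeam=b): 2 rows → Referee takes values {U36, U97} — violation; (MatchID=J33, AwayTeam=d): 2 rows → Referee takes values {U97, U60} — violation — fails.
(ii) AwayTeam -> MatchID: AwayTeam=d: 4 rows → MatchID takes values {J85, J33} — violation; AwayTeam=m: 2 rows → MatchID takes values {J32, J78} — violation; AwayTeam=i: 3 rows → MatchID takes values {J33, J85} — violation; AwayTeam=b: 3 rows → MatchID takes values {J33, J15} — violation — fails.
(iii) AwayTeam -> Referee: AwayTeam=d: 4 rows → Referee takes values {U60, U36, U97} — violation; AwayTeam=m: 2 rows → Referee takes values {U98, U14} — violation; AwayTeam=i: 3 rows → Referee takes values {U36, U14} — violation; AwayTeam=b: 3 rows → Referee takes values {U36, U14, U97} — violation — fails.
None of the 3 dependencies hold.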